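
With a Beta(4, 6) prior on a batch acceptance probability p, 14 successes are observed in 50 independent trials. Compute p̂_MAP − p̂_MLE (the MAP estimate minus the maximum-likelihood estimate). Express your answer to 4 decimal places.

Posterior is Beta(18, 42); MAP = (18−1)/(60−2) = 17/58 ≈ 0.29310.
MLE ignores the prior: p̂_MLE = k/n = 14/50 ≈ 0.28000.
Difference = 17/58 − 14/50 = 19/1450 ≈ 0.0131.

MAP − MLE = 0.0131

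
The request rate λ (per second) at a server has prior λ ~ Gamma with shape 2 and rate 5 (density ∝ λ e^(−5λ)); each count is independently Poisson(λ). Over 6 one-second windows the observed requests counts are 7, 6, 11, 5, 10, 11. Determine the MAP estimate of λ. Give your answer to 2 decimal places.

Σxᵢ = 7+6+11+5+10+11 = 50, with n = 6.
Posterior ∝ λe^(−5λ) · λ^50e^(−6λ) = λ^51e^(−11λ), i.e. Gamma(shape=52, rate=11).
The mode of a Gamma(a, b) with a ≥ 1 (shape–rate) is (a−1)/b = 51/11 ≈ 4.64.

λ̂_MAP = 4.64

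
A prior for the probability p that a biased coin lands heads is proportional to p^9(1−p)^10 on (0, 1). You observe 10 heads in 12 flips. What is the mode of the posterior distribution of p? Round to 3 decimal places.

p̂_MAP = 0.613

The prior density ∝ p^9(1−p)^10 is the kernel of Beta(10, 11).
Data: 10 successes in 12 trials. The binomial likelihood contributes p^10(1−p)^2, so the posterior is Beta(10+10, 11+2) = Beta(20, 13).
For Beta(a, b) with a, b > 1 the mode is (a−1)/(a+b−2) = 19/31 ≈ 0.613.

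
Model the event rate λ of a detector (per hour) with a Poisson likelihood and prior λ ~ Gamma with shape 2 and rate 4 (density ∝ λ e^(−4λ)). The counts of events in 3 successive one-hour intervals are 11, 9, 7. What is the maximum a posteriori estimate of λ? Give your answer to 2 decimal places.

λ̂_MAP = 4.00

Σxᵢ = 11+9+7 = 27, with n = 3.
Posterior ∝ λe^(−4λ) · λ^27e^(−3λ) = λ^28e^(−7λ), i.e. Gamma(shape=29, rate=7).
The mode of a Gamma(a, b) with a ≥ 1 (shape–rate) is (a−1)/b = 28/7 ≈ 4.00.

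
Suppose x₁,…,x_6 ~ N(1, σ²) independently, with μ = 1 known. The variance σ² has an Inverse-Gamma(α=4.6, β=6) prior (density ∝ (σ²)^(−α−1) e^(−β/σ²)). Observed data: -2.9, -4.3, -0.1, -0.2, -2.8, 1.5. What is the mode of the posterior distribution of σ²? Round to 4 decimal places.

Sum of squared deviations about the known mean: SS = (-2.9−1)² + (-4.3−1)² + (-0.1−1)² + (-0.2−1)² + (-2.8−1)² + (1.5−1)² = 60.64.
The Normal likelihood contributes (σ²)^(−n/2) exp(−SS/(2σ²)), so the posterior is Inverse-Gamma(α + n/2, β + SS/2) = Inverse-Gamma(7.6, 36.32).
The mode of Inverse-Gamma(a, b) is b/(a+1) = 36.32/8.6 ≈ 4.2233.

σ̂²_MAP = 4.2233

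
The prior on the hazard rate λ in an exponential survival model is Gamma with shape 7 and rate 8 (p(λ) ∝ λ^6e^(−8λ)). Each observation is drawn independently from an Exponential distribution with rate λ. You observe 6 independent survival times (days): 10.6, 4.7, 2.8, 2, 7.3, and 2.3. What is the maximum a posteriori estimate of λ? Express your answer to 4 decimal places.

λ̂_MAP = 0.3183

The Exponential(rate=λ) likelihood is ∝ λ^n e^(−λΣtᵢ). Here n = 6 and Σtᵢ = 10.6 + 4.7 + 2.8 + 2 + 7.3 + 2.3 = 29.7.
Posterior ∝ λ^6e^(−8λ) · λ^6e^(−29.7λ) = λ^12e^(−37.7λ), i.e. Gamma(13, 37.7).
Mode = (a−1)/b = 12/37.7 ≈ 0.3183.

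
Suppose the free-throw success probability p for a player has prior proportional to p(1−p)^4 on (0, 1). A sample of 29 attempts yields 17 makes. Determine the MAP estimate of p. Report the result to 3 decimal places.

p̂_MAP = 0.529

The prior density ∝ p(1−p)^4 is the kernel of Beta(2, 5).
Data: 17 successes in 29 trials. The binomial likelihood contributes p^17(1−p)^12, so the posterior is Beta(2+17, 5+12) = Beta(19, 17).
For Beta(a, b) with a, b > 1 the mode is (a−1)/(a+b−2) = 18/34 ≈ 0.529.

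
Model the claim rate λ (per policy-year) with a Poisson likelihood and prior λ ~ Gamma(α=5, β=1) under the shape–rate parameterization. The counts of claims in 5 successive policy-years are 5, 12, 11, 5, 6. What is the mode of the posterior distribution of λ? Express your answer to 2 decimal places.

λ̂_MAP = 7.17

Σxᵢ = 5+12+11+5+6 = 39, with n = 5.
Posterior ∝ λ^4e^(−1λ) · λ^39e^(−5λ) = λ^43e^(−6λ), i.e. Gamma(shape=44, rate=6).
The mode of a Gamma(a, b) with a ≥ 1 (shape–rate) is (a−1)/b = 43/6 ≈ 7.17.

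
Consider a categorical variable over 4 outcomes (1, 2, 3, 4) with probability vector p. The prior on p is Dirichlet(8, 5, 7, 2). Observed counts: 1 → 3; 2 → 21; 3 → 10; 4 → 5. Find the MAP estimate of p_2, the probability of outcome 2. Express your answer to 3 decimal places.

MAP estimate: 0.439

The posterior is Dirichlet(αᵢ + nᵢ) = Dirichlet(11, 26, 17, 7).
For a Dirichlet(a₁,…,a_K) with all aᵢ > 1, the mode has j-th component (aⱼ − 1)/(Σaᵢ − K).
Here Σaᵢ = 61 and K = 4, so p_2 = (26 − 1)/(61 − 4) = 25/57 ≈ 0.439.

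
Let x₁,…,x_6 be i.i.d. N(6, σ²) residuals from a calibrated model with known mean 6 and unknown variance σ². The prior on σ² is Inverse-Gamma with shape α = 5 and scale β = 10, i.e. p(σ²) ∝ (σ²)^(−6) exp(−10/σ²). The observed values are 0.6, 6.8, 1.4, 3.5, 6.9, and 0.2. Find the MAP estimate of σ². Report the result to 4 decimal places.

Sum of squared deviations about the known mean: SS = (0.6−6)² + (6.8−6)² + (1.4−6)² + (3.5−6)² + (6.9−6)² + (0.2−6)² = 91.66.
The Normal likelihood contributes (σ²)^(−n/2) exp(−SS/(2σ²)), so the posterior is Inverse-Gamma(α + n/2, β + SS/2) = Inverse-Gamma(8, 55.83).
The mode of Inverse-Gamma(a, b) is b/(a+1) = 55.83/9 ≈ 6.2033.

σ̂²_MAP = 6.2033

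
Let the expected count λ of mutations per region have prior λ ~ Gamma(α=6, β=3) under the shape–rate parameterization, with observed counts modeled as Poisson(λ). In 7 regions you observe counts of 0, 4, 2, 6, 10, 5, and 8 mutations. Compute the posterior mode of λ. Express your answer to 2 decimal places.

λ̂_MAP = 4.00

Σxᵢ = 0+4+2+6+10+5+8 = 35, with n = 7.
Posterior ∝ λ^5e^(−3λ) · λ^35e^(−7λ) = λ^40e^(−10λ), i.e. Gamma(shape=41, rate=10).
The mode of a Gamma(a, b) with a ≥ 1 (shape–rate) is (a−1)/b = 40/10 ≈ 4.00.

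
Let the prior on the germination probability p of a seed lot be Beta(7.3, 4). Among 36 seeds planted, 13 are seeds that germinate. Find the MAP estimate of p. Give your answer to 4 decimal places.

p̂_MAP = 0.4260

Prior: Beta(7.3, 4).
Data: 13 successes in 36 trials. The binomial likelihood contributes p^13(1−p)^23, so the posterior is Beta(7.3+13, 4+23) = Beta(20.3, 27).
For Beta(a, b) with a, b > 1 the mode is (a−1)/(a+b−2) = 19.3/45.3 ≈ 0.4260.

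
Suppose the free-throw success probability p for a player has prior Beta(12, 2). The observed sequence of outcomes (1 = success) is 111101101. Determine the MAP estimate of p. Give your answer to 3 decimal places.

Prior: Beta(12, 2).
Data: 7 successes in 9 trials (from the sequence). The binomial likelihood contributes p^7(1−p)^2, so the posterior is Beta(12+7, 2+2) = Beta(19, 4).
For Beta(a, b) with a, b > 1 the mode is (a−1)/(a+b−2) = 18/21 ≈ 0.857.

p̂_MAP = 0.857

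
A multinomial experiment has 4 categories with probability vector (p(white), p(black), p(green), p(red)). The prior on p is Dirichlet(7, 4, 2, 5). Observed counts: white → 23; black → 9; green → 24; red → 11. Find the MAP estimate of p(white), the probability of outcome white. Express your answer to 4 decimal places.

MAP estimate of p(white) = 0.3580

The posterior is Dirichlet(αᵢ + nᵢ) = Dirichlet(30, 13, 26, 16).
For a Dirichlet(a₁,…,a_K) with all aᵢ > 1, the mode has j-th component (aⱼ − 1)/(Σaᵢ − K).
Here Σaᵢ = 85 and K = 4, so p(white) = (30 − 1)/(85 − 4) = 29/81 ≈ 0.3580.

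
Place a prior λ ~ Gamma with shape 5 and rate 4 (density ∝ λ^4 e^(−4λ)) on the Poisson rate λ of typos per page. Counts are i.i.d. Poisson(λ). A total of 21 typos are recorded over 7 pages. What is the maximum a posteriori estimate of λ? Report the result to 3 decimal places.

λ̂_MAP = 2.273

Σxᵢ = 21, n = 7.
Posterior ∝ λ^4e^(−4λ) · λ^21e^(−7λ) = λ^25e^(−11λ), i.e. Gamma(shape=26, rate=11).
The mode of a Gamma(a, b) with a ≥ 1 (shape–rate) is (a−1)/b = 25/11 ≈ 2.273.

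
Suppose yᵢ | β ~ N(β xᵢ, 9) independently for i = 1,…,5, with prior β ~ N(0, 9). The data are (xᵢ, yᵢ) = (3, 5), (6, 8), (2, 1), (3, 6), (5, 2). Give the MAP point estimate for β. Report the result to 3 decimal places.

β̂_MAP = 1.107

log p(β | y) = −Σ(yᵢ − βxᵢ)²/(2·9) − β²/(2·9) + const.
Setting the derivative to zero: Σxᵢ(yᵢ − βxᵢ)/9 − β/9 = 0, so β = Σxᵢyᵢ / (Σxᵢ² + σ²/τ²).
Σxᵢyᵢ = 3·5 + 6·8 + 2·1 + 3·6 + 5·2 = 93; Σxᵢ² = 83; σ²/τ² = 1.
β̂_MAP = 93 / (83 + 1) = 93/84 ≈ 1.107.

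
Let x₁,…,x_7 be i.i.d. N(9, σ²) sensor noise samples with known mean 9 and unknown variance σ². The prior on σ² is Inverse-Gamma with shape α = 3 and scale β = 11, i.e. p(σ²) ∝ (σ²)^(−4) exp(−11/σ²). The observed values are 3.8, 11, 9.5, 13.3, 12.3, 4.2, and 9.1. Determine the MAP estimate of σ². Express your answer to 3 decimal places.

σ̂²_MAP = 7.048

Sum of squared deviations about the known mean: SS = (3.8−9)² + (11−9)² + (9.5−9)² + (13.3−9)² + (12.3−9)² + (4.2−9)² + (9.1−9)² = 83.72.
The Normal likelihood contributes (σ²)^(−n/2) exp(−SS/(2σ²)), so the posterior is Inverse-Gamma(α + n/2, β + SS/2) = Inverse-Gamma(6.5, 52.86).
The mode of Inverse-Gamma(a, b) is b/(a+1) = 52.86/7.5 ≈ 7.048.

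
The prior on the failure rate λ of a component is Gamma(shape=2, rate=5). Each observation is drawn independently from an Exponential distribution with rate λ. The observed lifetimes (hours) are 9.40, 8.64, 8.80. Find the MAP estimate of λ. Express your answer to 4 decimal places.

The Exponential(rate=λ) likelihood is ∝ λ^n e^(−λΣtᵢ). Here n = 3 and Σtᵢ = 9.40 + 8.64 + 8.80 = 26.84.
Posterior ∝ λe^(−5λ) · λ^3e^(−26.84λ) = λ^4e^(−31.84λ), i.e. Gamma(5, 31.84).
Mode = (a−1)/b = 4/31.84 ≈ 0.1256.

λ̂_MAP = 0.1256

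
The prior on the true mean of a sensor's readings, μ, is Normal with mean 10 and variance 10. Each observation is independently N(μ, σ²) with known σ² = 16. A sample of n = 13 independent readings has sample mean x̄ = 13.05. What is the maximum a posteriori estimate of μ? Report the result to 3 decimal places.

n = 13, x̄ = 13.05.
For a Normal prior and Normal likelihood with known variance, the posterior is Normal; its mode equals its mean, the precision-weighted average.
Prior precision 1/σ₀² = 1/10 = 0.1; data precision n/σ² = 13/16 = 0.8125.
μ̂ = (0.1·10 + 0.8125·13.05) / (0.1 + 0.8125) = 11.603125/0.9125 = 3713/292 ≈ 12.716.

μ̂_MAP = 12.716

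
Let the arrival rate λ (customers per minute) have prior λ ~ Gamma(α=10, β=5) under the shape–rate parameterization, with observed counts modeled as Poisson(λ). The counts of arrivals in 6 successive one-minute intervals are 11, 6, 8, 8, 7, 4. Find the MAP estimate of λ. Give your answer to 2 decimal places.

λ̂_MAP = 4.82

Σxᵢ = 11+6+8+8+7+4 = 44, with n = 6.
Posterior ∝ λ^9e^(−5λ) · λ^44e^(−6λ) = λ^53e^(−11λ), i.e. Gamma(shape=54, rate=11).
The mode of a Gamma(a, b) with a ≥ 1 (shape–rate) is (a−1)/b = 53/11 ≈ 4.82.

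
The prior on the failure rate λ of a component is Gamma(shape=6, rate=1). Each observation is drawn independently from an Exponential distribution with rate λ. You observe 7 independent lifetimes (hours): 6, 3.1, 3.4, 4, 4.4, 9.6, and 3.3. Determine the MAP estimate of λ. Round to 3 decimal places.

λ̂_MAP = 0.345

The Exponential(rate=λ) likelihood is ∝ λ^n e^(−λΣtᵢ). Here n = 7 and Σtᵢ = 6 + 3.1 + 3.4 + 4 + 4.4 + 9.6 + 3.3 = 33.8.
Posterior ∝ λ^5e^(−1λ) · λ^7e^(−33.8λ) = λ^12e^(−34.8λ), i.e. Gamma(13, 34.8).
Mode = (a−1)/b = 12/34.8 ≈ 0.345.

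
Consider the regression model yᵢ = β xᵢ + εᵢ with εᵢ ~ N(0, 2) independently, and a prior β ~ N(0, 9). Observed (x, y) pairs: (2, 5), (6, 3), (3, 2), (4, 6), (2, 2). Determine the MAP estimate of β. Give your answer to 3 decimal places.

β̂_MAP = 0.896

log p(β | y) = −Σ(yᵢ − βxᵢ)²/(2·2) − β²/(2·9) + const.
Setting the derivative to zero: Σxᵢ(yᵢ − βxᵢ)/2 − β/9 = 0, so β = Σxᵢyᵢ / (Σxᵢ² + σ²/τ²).
Σxᵢyᵢ = 2·5 + 6·3 + 3·2 + 4·6 + 2·2 = 62; Σxᵢ² = 69; σ²/τ² = 2/9.
β̂_MAP = 62 / (69 + 2/9) = 62/(623/9) = 558/623 ≈ 0.896.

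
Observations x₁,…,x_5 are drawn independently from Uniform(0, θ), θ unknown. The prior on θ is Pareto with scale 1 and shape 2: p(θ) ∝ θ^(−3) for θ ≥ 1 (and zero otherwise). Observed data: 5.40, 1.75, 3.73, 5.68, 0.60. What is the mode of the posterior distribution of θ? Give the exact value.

θ̂_MAP = 5.68

The Uniform(0, θ) likelihood is θ^(−n) for θ ≥ max(xᵢ), zero otherwise. Here max(xᵢ) = 5.68.
Posterior ∝ θ^(−3) · θ^(−5) = θ^(−8) on θ ≥ max(1, 5.68) = 5.68.
This density is strictly decreasing in θ, so the posterior mode lies at the lower boundary of the support.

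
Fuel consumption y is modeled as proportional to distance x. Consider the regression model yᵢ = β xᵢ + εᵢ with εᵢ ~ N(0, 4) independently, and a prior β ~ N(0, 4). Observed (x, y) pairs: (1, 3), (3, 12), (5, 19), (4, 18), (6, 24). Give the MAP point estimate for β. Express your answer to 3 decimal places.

β̂_MAP = 3.977

log p(β | y) = −Σ(yᵢ − βxᵢ)²/(2·4) − β²/(2·4) + const.
Setting the derivative to zero: Σxᵢ(yᵢ − βxᵢ)/4 − β/4 = 0, so β = Σxᵢyᵢ / (Σxᵢ² + σ²/τ²).
Σxᵢyᵢ = 1·3 + 3·12 + 5·19 + 4·18 + 6·24 = 350; Σxᵢ² = 87; σ²/τ² = 1.
β̂_MAP = 350 / (87 + 1) = 350/88 ≈ 3.977.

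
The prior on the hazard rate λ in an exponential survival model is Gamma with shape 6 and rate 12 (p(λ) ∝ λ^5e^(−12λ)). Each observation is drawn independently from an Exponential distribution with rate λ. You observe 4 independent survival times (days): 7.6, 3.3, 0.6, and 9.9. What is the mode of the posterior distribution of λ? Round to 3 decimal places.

The Exponential(rate=λ) likelihood is ∝ λ^n e^(−λΣtᵢ). Here n = 4 and Σtᵢ = 7.6 + 3.3 + 0.6 + 9.9 = 21.4.
Posterior ∝ λ^5e^(−12λ) · λ^4e^(−21.4λ) = λ^9e^(−33.4λ), i.e. Gamma(10, 33.4).
Mode = (a−1)/b = 9/33.4 ≈ 0.269.

λ̂_MAP = 0.269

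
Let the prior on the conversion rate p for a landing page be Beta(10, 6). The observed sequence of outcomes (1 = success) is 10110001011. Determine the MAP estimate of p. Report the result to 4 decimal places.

Prior: Beta(10, 6).
Data: 6 successes in 11 trials (from the sequence). The binomial likelihood contributes p^6(1−p)^5, so the posterior is Beta(10+6, 6+5) = Beta(16, 11).
For Beta(a, b) with a, b > 1 the mode is (a−1)/(a+b−2) = 15/25 ≈ 0.6000.

p̂_MAP = 0.6000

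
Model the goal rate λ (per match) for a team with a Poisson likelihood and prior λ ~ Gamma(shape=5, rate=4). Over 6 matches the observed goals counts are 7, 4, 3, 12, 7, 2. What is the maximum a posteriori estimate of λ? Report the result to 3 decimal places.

Σxᵢ = 7+4+3+12+7+2 = 35, with n = 6.
Posterior ∝ λ^4e^(−4λ) · λ^35e^(−6λ) = λ^39e^(−10λ), i.e. Gamma(shape=40, rate=10).
The mode of a Gamma(a, b) with a ≥ 1 (shape–rate) is (a−1)/b = 39/10 ≈ 3.900.

λ̂_MAP = 3.900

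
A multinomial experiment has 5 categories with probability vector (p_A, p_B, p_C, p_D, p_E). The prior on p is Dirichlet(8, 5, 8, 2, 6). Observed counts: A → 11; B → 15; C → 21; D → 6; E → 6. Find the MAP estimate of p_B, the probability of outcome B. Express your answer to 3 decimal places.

MAP estimate of p_B = 0.229

The posterior is Dirichlet(αᵢ + nᵢ) = Dirichlet(19, 20, 29, 8, 12).
For a Dirichlet(a₁,…,a_K) with all aᵢ > 1, the mode has j-th component (aⱼ − 1)/(Σaᵢ − K).
Here Σaᵢ = 88 and K = 5, so p_B = (20 − 1)/(88 − 5) = 19/83 ≈ 0.229.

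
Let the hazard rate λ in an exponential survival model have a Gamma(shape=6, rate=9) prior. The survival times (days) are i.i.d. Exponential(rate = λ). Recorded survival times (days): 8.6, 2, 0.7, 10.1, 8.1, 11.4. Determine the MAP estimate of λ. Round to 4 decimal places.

λ̂_MAP = 0.2204

The Exponential(rate=λ) likelihood is ∝ λ^n e^(−λΣtᵢ). Here n = 6 and Σtᵢ = 8.6 + 2 + 0.7 + 10.1 + 8.1 + 11.4 = 40.9.
Posterior ∝ λ^5e^(−9λ) · λ^6e^(−40.9λ) = λ^11e^(−49.9λ), i.e. Gamma(12, 49.9).
Mode = (a−1)/b = 11/49.9 ≈ 0.2204.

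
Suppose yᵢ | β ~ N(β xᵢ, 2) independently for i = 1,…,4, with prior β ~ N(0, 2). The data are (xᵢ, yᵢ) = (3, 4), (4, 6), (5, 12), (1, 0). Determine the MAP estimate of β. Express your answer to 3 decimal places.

β̂_MAP = 1.846

log p(β | y) = −Σ(yᵢ − βxᵢ)²/(2·2) − β²/(2·2) + const.
Setting the derivative to zero: Σxᵢ(yᵢ − βxᵢ)/2 − β/2 = 0, so β = Σxᵢyᵢ / (Σxᵢ² + σ²/τ²).
Σxᵢyᵢ = 3·4 + 4·6 + 5·12 + 1·0 = 96; Σxᵢ² = 51; σ²/τ² = 1.
β̂_MAP = 96 / (51 + 1) = 96/52 ≈ 1.846.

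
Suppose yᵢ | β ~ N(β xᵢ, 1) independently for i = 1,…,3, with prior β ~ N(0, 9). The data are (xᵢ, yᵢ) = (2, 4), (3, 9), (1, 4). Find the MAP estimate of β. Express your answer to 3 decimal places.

log p(β | y) = −Σ(yᵢ − βxᵢ)²/(2·1) − β²/(2·9) + const.
Setting the derivative to zero: Σxᵢ(yᵢ − βxᵢ)/1 − β/9 = 0, so β = Σxᵢyᵢ / (Σxᵢ² + σ²/τ²).
Σxᵢyᵢ = 2·4 + 3·9 + 1·4 = 39; Σxᵢ² = 14; σ²/τ² = 1/9.
β̂_MAP = 39 / (14 + 1/9) = 39/(127/9) = 351/127 ≈ 2.764.

β̂_MAP = 2.764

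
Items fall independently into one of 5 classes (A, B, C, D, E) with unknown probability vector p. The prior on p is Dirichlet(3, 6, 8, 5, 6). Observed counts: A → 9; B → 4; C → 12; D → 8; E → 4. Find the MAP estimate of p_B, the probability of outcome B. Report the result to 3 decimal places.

The posterior is Dirichlet(αᵢ + nᵢ) = Dirichlet(12, 10, 20, 13, 10).
For a Dirichlet(a₁,…,a_K) with all aᵢ > 1, the mode has j-th component (aⱼ − 1)/(Σaᵢ − K).
Here Σaᵢ = 65 and K = 5, so p_B = (10 − 1)/(65 − 5) = 9/60 ≈ 0.150.

MAP estimate of p_B = 0.150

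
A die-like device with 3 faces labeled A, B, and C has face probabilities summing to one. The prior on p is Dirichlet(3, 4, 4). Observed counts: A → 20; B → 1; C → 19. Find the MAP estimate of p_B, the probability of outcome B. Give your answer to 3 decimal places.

MAP estimate of p_B = 0.083

The posterior is Dirichlet(αᵢ + nᵢ) = Dirichlet(23, 5, 23).
For a Dirichlet(a₁,…,a_K) with all aᵢ > 1, the mode has j-th component (aⱼ − 1)/(Σaᵢ − K).
Here Σaᵢ = 51 and K = 3, so p_B = (5 − 1)/(51 − 3) = 4/48 ≈ 0.083.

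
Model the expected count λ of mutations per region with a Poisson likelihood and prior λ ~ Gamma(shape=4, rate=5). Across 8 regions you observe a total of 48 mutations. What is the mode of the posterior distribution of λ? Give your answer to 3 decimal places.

Σxᵢ = 48, n = 8.
Posterior ∝ λ^3e^(−5λ) · λ^48e^(−8λ) = λ^51e^(−13λ), i.e. Gamma(shape=52, rate=13).
The mode of a Gamma(a, b) with a ≥ 1 (shape–rate) is (a−1)/b = 51/13 ≈ 3.923.

λ̂_MAP = 3.923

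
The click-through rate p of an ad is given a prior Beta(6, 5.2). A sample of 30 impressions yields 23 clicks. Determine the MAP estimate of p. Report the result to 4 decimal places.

p̂_MAP = 0.7143

Prior: Beta(6, 5.2).
Data: 23 successes in 30 trials. The binomial likelihood contributes p^23(1−p)^7, so the posterior is Beta(6+23, 5.2+7) = Beta(29, 12.2).
For Beta(a, b) with a, b > 1 the mode is (a−1)/(a+b−2) = 28/39.2 ≈ 0.7143.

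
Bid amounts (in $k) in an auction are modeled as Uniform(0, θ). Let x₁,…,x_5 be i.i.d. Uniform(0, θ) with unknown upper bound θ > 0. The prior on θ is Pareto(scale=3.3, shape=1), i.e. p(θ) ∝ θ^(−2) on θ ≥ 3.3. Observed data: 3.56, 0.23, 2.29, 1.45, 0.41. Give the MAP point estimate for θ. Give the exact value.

The Uniform(0, θ) likelihood is θ^(−n) for θ ≥ max(xᵢ), zero otherwise. Here max(xᵢ) = 3.56.
Posterior ∝ θ^(−2) · θ^(−5) = θ^(−7) on θ ≥ max(3.3, 3.56) = 3.56.
This density is strictly decreasing in θ, so the posterior mode lies at the lower boundary of the support.

θ̂_MAP = 3.56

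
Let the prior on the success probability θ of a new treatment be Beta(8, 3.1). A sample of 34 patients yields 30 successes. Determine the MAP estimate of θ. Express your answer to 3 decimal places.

θ̂_MAP = 0.858

Prior: Beta(8, 3.1).
Data: 30 successes in 34 trials. The binomial likelihood contributes θ^30(1−θ)^4, so the posterior is Beta(8+30, 3.1+4) = Beta(38, 7.1).
For Beta(a, b) with a, b > 1 the mode is (a−1)/(a+b−2) = 37/43.1 ≈ 0.858.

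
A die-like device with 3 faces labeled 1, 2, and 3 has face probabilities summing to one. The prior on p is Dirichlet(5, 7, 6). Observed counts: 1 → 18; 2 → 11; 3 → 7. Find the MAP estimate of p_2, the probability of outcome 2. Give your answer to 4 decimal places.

MAP estimate: 0.3333

The posterior is Dirichlet(αᵢ + nᵢ) = Dirichlet(23, 18, 13).
For a Dirichlet(a₁,…,a_K) with all aᵢ > 1, the mode has j-th component (aⱼ − 1)/(Σaᵢ − K).
Here Σaᵢ = 54 and K = 3, so p_2 = (18 − 1)/(54 − 3) = 17/51 ≈ 0.3333.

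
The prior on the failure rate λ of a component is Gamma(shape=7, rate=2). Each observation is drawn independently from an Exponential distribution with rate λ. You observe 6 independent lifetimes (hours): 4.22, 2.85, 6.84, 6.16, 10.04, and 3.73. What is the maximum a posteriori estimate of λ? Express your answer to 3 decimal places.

The Exponential(rate=λ) likelihood is ∝ λ^n e^(−λΣtᵢ). Here n = 6 and Σtᵢ = 4.22 + 2.85 + 6.84 + 6.16 + 10.04 + 3.73 = 33.84.
Posterior ∝ λ^6e^(−2λ) · λ^6e^(−33.84λ) = λ^12e^(−35.84λ), i.e. Gamma(13, 35.84).
Mode = (a−1)/b = 12/35.84 ≈ 0.335.

λ̂_MAP = 0.335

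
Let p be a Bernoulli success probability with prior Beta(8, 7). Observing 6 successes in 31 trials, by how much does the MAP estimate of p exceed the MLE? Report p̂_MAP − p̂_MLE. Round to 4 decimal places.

MAP − MLE = 0.1019

Posterior is Beta(14, 32); MAP = (14−1)/(46−2) = 13/44 ≈ 0.29545.
MLE ignores the prior: p̂_MLE = k/n = 6/31 ≈ 0.19355.
Difference = 13/44 − 6/31 = 139/1364 ≈ 0.1019.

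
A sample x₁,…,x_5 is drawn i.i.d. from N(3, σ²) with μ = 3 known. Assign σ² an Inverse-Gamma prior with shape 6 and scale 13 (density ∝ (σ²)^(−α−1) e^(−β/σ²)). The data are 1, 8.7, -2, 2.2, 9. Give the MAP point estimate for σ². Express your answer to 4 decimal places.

σ̂²_MAP = 6.5332

Sum of squared deviations about the known mean: SS = (1−3)² + (8.7−3)² + (-2−3)² + (2.2−3)² + (9−3)² = 98.13.
The Normal likelihood contributes (σ²)^(−n/2) exp(−SS/(2σ²)), so the posterior is Inverse-Gamma(α + n/2, β + SS/2) = Inverse-Gamma(8.5, 62.065).
The mode of Inverse-Gamma(a, b) is b/(a+1) = 62.065/9.5 ≈ 6.5332.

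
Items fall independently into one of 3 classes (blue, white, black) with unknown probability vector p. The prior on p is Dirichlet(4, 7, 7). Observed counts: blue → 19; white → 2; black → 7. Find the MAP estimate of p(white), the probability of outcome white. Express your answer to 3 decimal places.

The posterior is Dirichlet(αᵢ + nᵢ) = Dirichlet(23, 9, 14).
For a Dirichlet(a₁,…,a_K) with all aᵢ > 1, the mode has j-th component (aⱼ − 1)/(Σaᵢ − K).
Here Σaᵢ = 46 and K = 3, so p(white) = (9 − 1)/(46 − 3) = 8/43 ≈ 0.186.

MAP estimate of p(white) = 0.186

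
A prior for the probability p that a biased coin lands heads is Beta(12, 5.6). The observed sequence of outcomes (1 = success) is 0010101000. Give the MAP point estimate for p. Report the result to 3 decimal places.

p̂_MAP = 0.547

Prior: Beta(12, 5.6).
Data: 3 successes in 10 trials (from the sequence). The binomial likelihood contributes p^3(1−p)^7, so the posterior is Beta(12+3, 5.6+7) = Beta(15, 12.6).
For Beta(a, b) with a, b > 1 the mode is (a−1)/(a+b−2) = 14/25.6 ≈ 0.547.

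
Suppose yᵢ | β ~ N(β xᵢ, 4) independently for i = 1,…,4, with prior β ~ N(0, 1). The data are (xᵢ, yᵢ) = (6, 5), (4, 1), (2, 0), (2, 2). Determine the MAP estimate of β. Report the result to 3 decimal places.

β̂_MAP = 0.594

log p(β | y) = −Σ(yᵢ − βxᵢ)²/(2·4) − β²/(2·1) + const.
Setting the derivative to zero: Σxᵢ(yᵢ − βxᵢ)/4 − β/1 = 0, so β = Σxᵢyᵢ / (Σxᵢ² + σ²/τ²).
Σxᵢyᵢ = 6·5 + 4·1 + 2·0 + 2·2 = 38; Σxᵢ² = 60; σ²/τ² = 4.
β̂_MAP = 38 / (60 + 4) = 38/64 ≈ 0.594.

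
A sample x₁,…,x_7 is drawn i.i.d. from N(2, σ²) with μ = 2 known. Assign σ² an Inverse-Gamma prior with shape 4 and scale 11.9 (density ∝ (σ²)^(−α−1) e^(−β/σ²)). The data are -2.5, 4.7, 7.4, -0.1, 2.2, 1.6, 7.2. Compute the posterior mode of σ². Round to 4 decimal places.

σ̂²_MAP = 6.5971

Sum of squared deviations about the known mean: SS = (-2.5−2)² + (4.7−2)² + (7.4−2)² + (-0.1−2)² + (2.2−2)² + (1.6−2)² + (7.2−2)² = 88.35.
The Normal likelihood contributes (σ²)^(−n/2) exp(−SS/(2σ²)), so the posterior is Inverse-Gamma(α + n/2, β + SS/2) = Inverse-Gamma(7.5, 56.075).
The mode of Inverse-Gamma(a, b) is b/(a+1) = 56.075/8.5 ≈ 6.5971.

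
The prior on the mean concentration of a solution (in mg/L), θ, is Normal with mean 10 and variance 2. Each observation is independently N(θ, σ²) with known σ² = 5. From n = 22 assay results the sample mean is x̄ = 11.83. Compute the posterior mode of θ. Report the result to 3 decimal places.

n = 22, x̄ = 11.83.
For a Normal prior and Normal likelihood with known variance, the posterior is Normal; its mode equals its mean, the precision-weighted average.
Prior precision 1/σ₀² = 1/2 = 0.5; data precision n/σ² = 22/5 = 4.4.
θ̂ = (0.5·10 + 4.4·11.83) / (0.5 + 4.4) = 57.052/4.9 = 14263/1225 ≈ 11.643.

θ̂_MAP = 11.643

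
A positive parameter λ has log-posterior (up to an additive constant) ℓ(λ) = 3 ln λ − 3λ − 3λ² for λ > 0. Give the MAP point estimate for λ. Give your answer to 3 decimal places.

ℓ'(λ) = 3/λ − 3 − 6λ. Setting this to zero and multiplying by λ: 6λ² + 3λ − 3 = 0.
λ = (−3 + √(3² + 4·6·3)) / (2·6) = (−3 + √81) / 12 = (−3 + 9)/12 = 1/2.
ℓ''(λ) = −3/λ² − 6 < 0, confirming a maximum.

λ̂_MAP = 0.500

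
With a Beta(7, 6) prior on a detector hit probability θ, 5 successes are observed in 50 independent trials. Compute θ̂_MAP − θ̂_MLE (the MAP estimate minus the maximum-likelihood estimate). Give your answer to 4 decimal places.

MAP − MLE = 0.0803

Posterior is Beta(12, 51); MAP = (12−1)/(63−2) = 11/61 ≈ 0.18033.
MLE ignores the prior: θ̂_MLE = k/n = 5/50 ≈ 0.10000.
Difference = 11/61 − 5/50 = 49/610 ≈ 0.0803.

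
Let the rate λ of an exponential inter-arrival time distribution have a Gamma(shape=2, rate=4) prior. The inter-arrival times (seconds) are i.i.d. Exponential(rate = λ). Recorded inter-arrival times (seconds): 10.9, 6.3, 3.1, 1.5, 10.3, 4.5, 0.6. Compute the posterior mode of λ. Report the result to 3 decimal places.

The Exponential(rate=λ) likelihood is ∝ λ^n e^(−λΣtᵢ). Here n = 7 and Σtᵢ = 10.9 + 6.3 + 3.1 + 1.5 + 10.3 + 4.5 + 0.6 = 37.2.
Posterior ∝ λe^(−4λ) · λ^7e^(−37.2λ) = λ^8e^(−41.2λ), i.e. Gamma(9, 41.2).
Mode = (a−1)/b = 8/41.2 ≈ 0.194.

λ̂_MAP = 0.194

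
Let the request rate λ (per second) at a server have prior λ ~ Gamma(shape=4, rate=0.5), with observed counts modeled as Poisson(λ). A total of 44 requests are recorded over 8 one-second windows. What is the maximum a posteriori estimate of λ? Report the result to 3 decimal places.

Σxᵢ = 44, n = 8.
Posterior ∝ λ^3e^(−0.5λ) · λ^44e^(−8λ) = λ^47e^(−8.5λ), i.e. Gamma(shape=48, rate=8.5).
The mode of a Gamma(a, b) with a ≥ 1 (shape–rate) is (a−1)/b = 47/8.5 ≈ 5.529.

λ̂_MAP = 5.529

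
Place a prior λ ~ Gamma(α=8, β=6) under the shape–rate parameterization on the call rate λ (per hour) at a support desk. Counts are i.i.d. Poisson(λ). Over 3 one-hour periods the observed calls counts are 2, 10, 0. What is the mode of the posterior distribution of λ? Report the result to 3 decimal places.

Σxᵢ = 2+10+0 = 12, with n = 3.
Posterior ∝ λ^7e^(−6λ) · λ^12e^(−3λ) = λ^19e^(−9λ), i.e. Gamma(shape=20, rate=9).
The mode of a Gamma(a, b) with a ≥ 1 (shape–rate) is (a−1)/b = 19/9 ≈ 2.111.

λ̂_MAP = 2.111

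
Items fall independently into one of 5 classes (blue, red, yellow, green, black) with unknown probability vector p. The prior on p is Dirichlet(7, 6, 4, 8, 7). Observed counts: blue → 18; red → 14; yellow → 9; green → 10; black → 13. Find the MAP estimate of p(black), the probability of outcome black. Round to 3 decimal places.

MAP estimate of p(black) = 0.209

The posterior is Dirichlet(αᵢ + nᵢ) = Dirichlet(25, 20, 13, 18, 20).
For a Dirichlet(a₁,…,a_K) with all aᵢ > 1, the mode has j-th component (aⱼ − 1)/(Σaᵢ − K).
Here Σaᵢ = 96 and K = 5, so p(black) = (20 − 1)/(96 − 5) = 19/91 ≈ 0.209.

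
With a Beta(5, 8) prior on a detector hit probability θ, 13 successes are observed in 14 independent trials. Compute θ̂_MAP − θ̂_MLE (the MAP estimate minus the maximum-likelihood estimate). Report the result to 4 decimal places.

Posterior is Beta(18, 9); MAP = (18−1)/(27−2) = 17/25 ≈ 0.68000.
MLE ignores the prior: θ̂_MLE = k/n = 13/14 ≈ 0.92857.
Difference = 17/25 − 13/14 = -87/350 ≈ -0.2486.

MAP − MLE = -0.2486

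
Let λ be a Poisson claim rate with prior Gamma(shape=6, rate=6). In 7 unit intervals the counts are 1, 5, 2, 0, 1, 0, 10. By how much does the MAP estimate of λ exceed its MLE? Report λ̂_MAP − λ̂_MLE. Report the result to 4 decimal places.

Σxᵢ = 19. Posterior is Gamma(25, 13); MAP = (25−1)/13 = 24/13 ≈ 1.84615.
MLE = x̄ = 19/7 ≈ 2.71429.
Difference = 24/13 − 19/7 = -79/91 ≈ -0.8681.

MAP − MLE = -0.8681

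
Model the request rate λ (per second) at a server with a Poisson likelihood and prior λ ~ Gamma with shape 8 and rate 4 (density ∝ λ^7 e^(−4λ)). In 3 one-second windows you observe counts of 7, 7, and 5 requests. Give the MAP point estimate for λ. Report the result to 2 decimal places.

λ̂_MAP = 3.71

Σxᵢ = 7+7+5 = 19, with n = 3.
Posterior ∝ λ^7e^(−4λ) · λ^19e^(−3λ) = λ^26e^(−7λ), i.e. Gamma(shape=27, rate=7).
The mode of a Gamma(a, b) with a ≥ 1 (shape–rate) is (a−1)/b = 26/7 ≈ 3.71.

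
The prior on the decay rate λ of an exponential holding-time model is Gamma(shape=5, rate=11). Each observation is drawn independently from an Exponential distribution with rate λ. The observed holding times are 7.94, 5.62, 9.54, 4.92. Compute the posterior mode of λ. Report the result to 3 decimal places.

The Exponential(rate=λ) likelihood is ∝ λ^n e^(−λΣtᵢ). Here n = 4 and Σtᵢ = 7.94 + 5.62 + 9.54 + 4.92 = 28.02.
Posterior ∝ λ^4e^(−11λ) · λ^4e^(−28.02λ) = λ^8e^(−39.02λ), i.e. Gamma(9, 39.02).
Mode = (a−1)/b = 8/39.02 ≈ 0.205.

λ̂_MAP = 0.205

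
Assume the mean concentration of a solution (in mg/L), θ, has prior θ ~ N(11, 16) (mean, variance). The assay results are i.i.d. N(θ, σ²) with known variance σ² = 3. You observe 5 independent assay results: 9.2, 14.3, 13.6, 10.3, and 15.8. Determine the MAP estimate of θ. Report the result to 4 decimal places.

n = 5; x̄ = (9.2 + 14.3 + 13.6 + 10.3 + 15.8)/5 = 63.2/5 = 12.64.
For a Normal prior and Normal likelihood with known variance, the posterior is Normal; its mode equals its mean, the precision-weighted average.
Prior precision 1/σ₀² = 1/16 = 0.0625; data precision n/σ² = 5/3.
θ̂ = (0.0625·11 + (5/3)·12.64) / (0.0625 + 5/3) = (5221/240)/(83/48) = 5221/415 ≈ 12.5807.

θ̂_MAP = 12.5807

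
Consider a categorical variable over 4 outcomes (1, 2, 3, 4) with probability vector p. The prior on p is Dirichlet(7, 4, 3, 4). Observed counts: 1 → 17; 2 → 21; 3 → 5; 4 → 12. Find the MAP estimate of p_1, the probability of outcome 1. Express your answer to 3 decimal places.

MAP estimate: 0.333

The posterior is Dirichlet(αᵢ + nᵢ) = Dirichlet(24, 25, 8, 16).
For a Dirichlet(a₁,…,a_K) with all aᵢ > 1, the mode has j-th component (aⱼ − 1)/(Σaᵢ − K).
Here Σaᵢ = 73 and K = 4, so p_1 = (24 − 1)/(73 − 4) = 23/69 ≈ 0.333.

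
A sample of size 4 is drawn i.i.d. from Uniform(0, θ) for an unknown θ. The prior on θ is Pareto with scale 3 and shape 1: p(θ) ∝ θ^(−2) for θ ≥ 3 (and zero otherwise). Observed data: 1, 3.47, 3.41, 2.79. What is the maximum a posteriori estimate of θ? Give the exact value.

θ̂_MAP = 3.47

The Uniform(0, θ) likelihood is θ^(−n) for θ ≥ max(xᵢ), zero otherwise. Here max(xᵢ) = 3.47.
Posterior ∝ θ^(−2) · θ^(−4) = θ^(−6) on θ ≥ max(3, 3.47) = 3.47.
This density is strictly decreasing in θ, so the posterior mode lies at the lower boundary of the support.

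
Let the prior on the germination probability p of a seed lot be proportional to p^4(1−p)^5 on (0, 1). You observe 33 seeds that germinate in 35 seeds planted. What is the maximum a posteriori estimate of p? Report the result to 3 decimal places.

The prior density ∝ p^4(1−p)^5 is the kernel of Beta(5, 6).
Data: 33 successes in 35 trials. The binomial likelihood contributes p^33(1−p)^2, so the posterior is Beta(5+33, 6+2) = Beta(38, 8).
For Beta(a, b) with a, b > 1 the mode is (a−1)/(a+b−2) = 37/44 ≈ 0.841.

p̂_MAP = 0.841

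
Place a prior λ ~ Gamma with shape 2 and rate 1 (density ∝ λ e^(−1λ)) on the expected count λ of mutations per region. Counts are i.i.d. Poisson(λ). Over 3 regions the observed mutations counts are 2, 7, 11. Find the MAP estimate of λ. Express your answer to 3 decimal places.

λ̂_MAP = 5.250

Σxᵢ = 2+7+11 = 20, with n = 3.
Posterior ∝ λe^(−1λ) · λ^20e^(−3λ) = λ^21e^(−4λ), i.e. Gamma(shape=22, rate=4).
The mode of a Gamma(a, b) with a ≥ 1 (shape–rate) is (a−1)/b = 21/4 ≈ 5.250.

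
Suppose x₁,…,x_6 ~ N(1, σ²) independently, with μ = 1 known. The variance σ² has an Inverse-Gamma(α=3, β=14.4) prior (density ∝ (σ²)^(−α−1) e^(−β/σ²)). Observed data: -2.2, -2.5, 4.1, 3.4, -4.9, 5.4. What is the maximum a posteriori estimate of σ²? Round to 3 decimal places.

σ̂²_MAP = 8.631

Sum of squared deviations about the known mean: SS = (-2.2−1)² + (-2.5−1)² + (4.1−1)² + (3.4−1)² + (-4.9−1)² + (5.4−1)² = 92.03.
The Normal likelihood contributes (σ²)^(−n/2) exp(−SS/(2σ²)), so the posterior is Inverse-Gamma(α + n/2, β + SS/2) = Inverse-Gamma(6, 60.415).
The mode of Inverse-Gamma(a, b) is b/(a+1) = 60.415/7 ≈ 8.631.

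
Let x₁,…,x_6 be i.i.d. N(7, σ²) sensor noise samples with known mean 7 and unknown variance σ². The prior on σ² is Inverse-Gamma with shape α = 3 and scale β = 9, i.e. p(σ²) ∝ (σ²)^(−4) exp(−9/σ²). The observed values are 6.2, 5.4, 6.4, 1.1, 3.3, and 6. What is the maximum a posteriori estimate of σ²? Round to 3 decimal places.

σ̂²_MAP = 5.076

Sum of squared deviations about the known mean: SS = (6.2−7)² + (5.4−7)² + (6.4−7)² + (1.1−7)² + (3.3−7)² + (6−7)² = 53.06.
The Normal likelihood contributes (σ²)^(−n/2) exp(−SS/(2σ²)), so the posterior is Inverse-Gamma(α + n/2, β + SS/2) = Inverse-Gamma(6, 35.53).
The mode of Inverse-Gamma(a, b) is b/(a+1) = 35.53/7 ≈ 5.076.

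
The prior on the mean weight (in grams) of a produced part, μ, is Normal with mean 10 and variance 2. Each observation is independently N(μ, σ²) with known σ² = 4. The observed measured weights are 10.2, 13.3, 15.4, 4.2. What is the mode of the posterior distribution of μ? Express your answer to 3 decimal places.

μ̂_MAP = 10.517

n = 4; x̄ = (10.2 + 13.3 + 15.4 + 4.2)/4 = 43.1/4 = 10.775.
For a Normal prior and Normal likelihood with known variance, the posterior is Normal; its mode equals its mean, the precision-weighted average.
Prior precision 1/σ₀² = 1/2 = 0.5; data precision n/σ² = 4/4 = 1.
μ̂ = (0.5·10 + 1·10.775) / (0.5 + 1) = 15.775/1.5 = 631/60 ≈ 10.517.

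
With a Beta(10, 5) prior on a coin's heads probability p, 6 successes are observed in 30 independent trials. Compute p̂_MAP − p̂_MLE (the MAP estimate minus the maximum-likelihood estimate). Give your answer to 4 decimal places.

Posterior is Beta(16, 29); MAP = (16−1)/(45−2) = 15/43 ≈ 0.34884.
MLE ignores the prior: p̂_MLE = k/n = 6/30 ≈ 0.20000.
Difference = 15/43 − 6/30 = 32/215 ≈ 0.1488.

MAP − MLE = 0.1488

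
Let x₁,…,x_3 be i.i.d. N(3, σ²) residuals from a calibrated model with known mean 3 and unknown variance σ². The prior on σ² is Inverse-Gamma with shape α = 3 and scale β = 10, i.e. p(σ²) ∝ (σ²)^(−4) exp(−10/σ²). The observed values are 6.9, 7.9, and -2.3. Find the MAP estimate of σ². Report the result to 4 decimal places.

Sum of squared deviations about the known mean: SS = (6.9−3)² + (7.9−3)² + (-2.3−3)² = 67.31.
The Normal likelihood contributes (σ²)^(−n/2) exp(−SS/(2σ²)), so the posterior is Inverse-Gamma(α + n/2, β + SS/2) = Inverse-Gamma(4.5, 43.655).
The mode of Inverse-Gamma(a, b) is b/(a+1) = 43.655/5.5 ≈ 7.9373.

σ̂²_MAP = 7.9373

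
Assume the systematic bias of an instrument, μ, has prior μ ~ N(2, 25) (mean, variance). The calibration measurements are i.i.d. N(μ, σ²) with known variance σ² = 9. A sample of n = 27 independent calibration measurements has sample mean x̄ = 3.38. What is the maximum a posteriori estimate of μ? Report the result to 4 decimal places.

μ̂_MAP = 3.3618

n = 27, x̄ = 3.38.
For a Normal prior and Normal likelihood with known variance, the posterior is Normal; its mode equals its mean, the precision-weighted average.
Prior precision 1/σ₀² = 1/25 = 0.04; data precision n/σ² = 27/9 = 3.
μ̂ = (0.04·2 + 3·3.38) / (0.04 + 3) = 10.22/3.04 = 511/152 ≈ 3.3618.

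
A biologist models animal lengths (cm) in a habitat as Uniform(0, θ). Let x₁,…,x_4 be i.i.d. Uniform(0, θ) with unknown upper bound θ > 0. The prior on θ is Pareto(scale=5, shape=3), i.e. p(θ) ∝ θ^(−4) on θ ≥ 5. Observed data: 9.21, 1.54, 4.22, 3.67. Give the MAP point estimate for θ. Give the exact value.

The Uniform(0, θ) likelihood is θ^(−n) for θ ≥ max(xᵢ), zero otherwise. Here max(xᵢ) = 9.21.
Posterior ∝ θ^(−4) · θ^(−4) = θ^(−8) on θ ≥ max(5, 9.21) = 9.21.
This density is strictly decreasing in θ, so the posterior mode lies at the lower boundary of the support.

θ̂_MAP = 9.21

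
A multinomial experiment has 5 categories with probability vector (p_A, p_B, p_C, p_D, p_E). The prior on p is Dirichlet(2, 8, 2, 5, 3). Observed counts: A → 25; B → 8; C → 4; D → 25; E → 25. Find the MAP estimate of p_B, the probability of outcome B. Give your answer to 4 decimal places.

The posterior is Dirichlet(αᵢ + nᵢ) = Dirichlet(27, 16, 6, 30, 28).
For a Dirichlet(a₁,…,a_K) with all aᵢ > 1, the mode has j-th component (aⱼ − 1)/(Σaᵢ − K).
Here Σaᵢ = 107 and K = 5, so p_B = (16 − 1)/(107 − 5) = 15/102 ≈ 0.1471.

MAP estimate of p_B = 0.1471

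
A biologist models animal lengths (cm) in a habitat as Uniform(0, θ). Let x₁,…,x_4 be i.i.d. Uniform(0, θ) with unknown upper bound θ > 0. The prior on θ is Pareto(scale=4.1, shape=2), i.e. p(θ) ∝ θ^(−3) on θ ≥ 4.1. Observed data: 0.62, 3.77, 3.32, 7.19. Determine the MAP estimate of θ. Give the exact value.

θ̂_MAP = 7.19

The Uniform(0, θ) likelihood is θ^(−n) for θ ≥ max(xᵢ), zero otherwise. Here max(xᵢ) = 7.19.
Posterior ∝ θ^(−3) · θ^(−4) = θ^(−7) on θ ≥ max(4.1, 7.19) = 7.19.
This density is strictly decreasing in θ, so the posterior mode lies at the lower boundary of the support.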